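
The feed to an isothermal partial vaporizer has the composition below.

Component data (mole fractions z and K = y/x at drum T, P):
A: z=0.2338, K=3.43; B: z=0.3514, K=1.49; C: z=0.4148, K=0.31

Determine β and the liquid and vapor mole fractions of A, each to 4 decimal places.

Let β = V/F and solve Σ zᵢ(Kᵢ−1)/(1+β(Kᵢ−1)) = 0.
g(0) = ΣzᵢKᵢ − 1 = 0.4541 and g(1) = 1 − Σzᵢ/Kᵢ = -0.6421, so a root lies in (0, 1).
Newton iteration, β⁰ = 0.5:
  β = 0.5000: g = -0.04217, g' = -0.7961 → β = 0.4470
  β = 0.4470: g = -0.00031, g' = -0.7869 → β = 0.4466
Converged at β = 0.4466.
Compositions from xᵢ = zᵢ/(1+β(Kᵢ−1)), yᵢ = Kᵢxᵢ:
  A: x = 0.1121, y = 0.3846
  B: x = 0.2883, y = 0.4296
  C: x = 0.5996, y = 0.1859

β = 0.4466, x_A = 0.1121, y_A = 0.3846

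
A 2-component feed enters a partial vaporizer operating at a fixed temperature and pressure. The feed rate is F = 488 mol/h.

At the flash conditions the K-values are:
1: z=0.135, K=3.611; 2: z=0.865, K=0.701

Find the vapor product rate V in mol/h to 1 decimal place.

V = 58.7 mol/h

Material balance + equilibrium reduce to Σ zᵢ(Kᵢ−1)/(1+β(Kᵢ−1)) = 0.
g(0) = ΣzᵢKᵢ − 1 = 0.094 and g(1) = 1 − Σzᵢ/Kᵢ = -0.271, so a root lies in (0, 1).
Binary case is linear: z₁(K₁−1)(1+β(K₂−1)) + z₂(K₂−1)(1+β(K₁−1)) = 0
⇒ β = [z₁(K₁−1)+z₂(K₂−1)] / [−(K₁−1)(K₂−1)] = 0.0938/0.7807 = 0.120
Then V = β·F = 0.1202·488 = 58.7 mol/h and L = F − V = 429.3 mol/h.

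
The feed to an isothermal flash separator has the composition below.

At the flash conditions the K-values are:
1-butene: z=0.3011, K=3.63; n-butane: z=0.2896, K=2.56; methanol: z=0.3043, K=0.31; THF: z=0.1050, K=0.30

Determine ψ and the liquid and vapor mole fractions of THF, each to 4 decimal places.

ψ = 0.6509, x_THF = 0.1929, y_THF = 0.0579

Newton–Raphson from ψ = 0.64:
  ψ = 0.6400: g = 0.01203, g' = -1.0992 → ψ = 0.6509
Converged at ψ = 0.6509.
Compositions from xᵢ = zᵢ/(1+ψ(Kᵢ−1)), yᵢ = Kᵢxᵢ:
  1-butene: x = 0.1110, y = 0.4030
  n-butane: x = 0.1437, y = 0.3679
  methanol: x = 0.5524, y = 0.1712
  THF: x = 0.1929, y = 0.0579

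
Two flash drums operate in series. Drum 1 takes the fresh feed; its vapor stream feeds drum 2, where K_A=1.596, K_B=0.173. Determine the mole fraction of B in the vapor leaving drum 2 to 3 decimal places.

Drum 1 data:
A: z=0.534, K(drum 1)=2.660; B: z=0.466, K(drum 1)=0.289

Drum 1:
Let ψ₁ = V/F and solve Σ zᵢ(Kᵢ−1)/(1+ψ₁(Kᵢ−1)) = 0.
Check two-phase: ΣzᵢKᵢ = 1.555 > 1 and Σzᵢ/Kᵢ = 1.813 > 1, so g(0) = 0.555 > 0 and g(1) = -0.813 < 0.
Newton–Raphson from ψ₁ = 0.5:
  ψ₁ = 0.500: g = -0.0297, g' = -1.007 → ψ₁ = 0.471
  ψ₁ = 0.471: g = -0.0002, g' = -0.996 → ψ₁ = 0.470
Converged at ψ₁ = 0.470.
Drum-1 compositions:
  A: x = 0.300, y = 0.798
  B: x = 0.700, y = 0.202
Drum-2 feed = drum-1 vapor: z₂ = (0.7977, 0.2023).
Drum 2:
Material balance + equilibrium reduce to Σ zᵢ(Kᵢ−1)/(1+ψ₂(Kᵢ−1)) = 0.
Feasibility: ΣzᵢKᵢ = 1.308, Σzᵢ/Kᵢ = 1.669 — both > 1, two phases present.
Binary case is linear: z₁(K₁−1)(1+ψ₂(K₂−1)) + z₂(K₂−1)(1+ψ₂(K₁−1)) = 0
⇒ ψ₂ = [z₁(K₁−1)+z₂(K₂−1)] / [−(K₁−1)(K₂−1)] = 0.3081/0.4929 = 0.625
  A: x = 0.581, y = 0.928
  B: x = 0.419, y = 0.072

y_B (drum 2) = 0.072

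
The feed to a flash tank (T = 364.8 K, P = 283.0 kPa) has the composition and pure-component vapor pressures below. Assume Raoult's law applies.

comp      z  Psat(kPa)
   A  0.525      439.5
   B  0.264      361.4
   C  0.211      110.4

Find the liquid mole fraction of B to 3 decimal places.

x_B = 0.215

Raoult's law: Kᵢ = Pᵢˢᵃᵗ/P = Pᵢˢᵃᵗ/283.0.
  K_A = 439.5/283.0 = 1.55300, K_B = 361.4/283.0 = 1.27703, K_C = 110.4/283.0 = 0.39011
Newton–Raphson from β = 0.5:
  β = 0.500: g = 0.1065, g' = -0.277 → β = 0.885
  β = 0.885: g = -0.0260, g' = -0.456 → β = 0.828
  β = 0.828: g = -0.0014, g' = -0.409 → β = 0.825
Converged at β = 0.825.
Compositions from xᵢ = zᵢ/(1+β(Kᵢ−1)), yᵢ = Kᵢxᵢ:
  A: x = 0.361, y = 0.560
  B: x = 0.215, y = 0.274
  C: x = 0.425, y = 0.166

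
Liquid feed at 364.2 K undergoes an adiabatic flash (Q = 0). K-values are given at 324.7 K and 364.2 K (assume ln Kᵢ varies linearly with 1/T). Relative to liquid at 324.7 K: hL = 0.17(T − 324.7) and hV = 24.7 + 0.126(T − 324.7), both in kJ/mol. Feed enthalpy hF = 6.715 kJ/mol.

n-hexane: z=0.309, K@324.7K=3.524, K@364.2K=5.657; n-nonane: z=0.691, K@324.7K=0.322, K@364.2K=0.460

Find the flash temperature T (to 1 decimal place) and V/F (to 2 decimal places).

Adiabatic flash: solve Rachford–Rice at each trial T, then check hF = ψ·hV(T) + (1−ψ)·hL(T).
  T = 324.7 K: K = (3.524, 0.322), RR gives ψ = 0.182, H_out = 4.495 kJ/mol
  T = 364.2 K: K = (5.657, 0.460), RR gives ψ = 0.424, H_out = 16.447 kJ/mol
  T = 344.4 K: K = (4.523, 0.389), RR gives ψ = 0.309, H_out = 10.721 kJ/mol
  T = 334.5 K: K = (4.005, 0.355), RR gives ψ = 0.249, H_out = 7.703 kJ/mol
  T = 329.6 K: K = (3.760, 0.338), RR gives ψ = 0.217, H_out = 6.134 kJ/mol
  T = 332.1 K: K = (3.884, 0.346), RR gives ψ = 0.233, H_out = 6.943 kJ/mol
  T = 330.9 K: K = (3.824, 0.342), RR gives ψ = 0.225, H_out = 6.557 kJ/mol
Linear interpolation between T = 330.9 (H_out = 6.557) and T = 332.1 (H_out = 6.943) on hF = 6.715 gives T ≈ 331.4 K, at which ψ = 0.23.

T = 331.4 K, V/F = 0.23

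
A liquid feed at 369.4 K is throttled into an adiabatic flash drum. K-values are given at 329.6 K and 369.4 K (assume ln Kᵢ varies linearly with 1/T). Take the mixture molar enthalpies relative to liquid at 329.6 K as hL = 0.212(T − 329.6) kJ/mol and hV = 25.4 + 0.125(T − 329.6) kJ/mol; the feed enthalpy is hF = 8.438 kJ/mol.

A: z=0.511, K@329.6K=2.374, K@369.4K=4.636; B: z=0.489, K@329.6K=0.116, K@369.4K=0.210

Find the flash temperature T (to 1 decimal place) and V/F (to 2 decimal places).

Adiabatic flash: solve Rachford–Rice at each trial T, then check hF = ψ·hV(T) + (1−ψ)·hL(T).
  T = 329.6 K: K = (2.374, 0.116), RR gives ψ = 0.222, H_out = 5.643 kJ/mol
  T = 369.4 K: K = (4.636, 0.210), RR gives ψ = 0.512, H_out = 19.677 kJ/mol
  T = 349.5 K: K = (3.381, 0.159), RR gives ψ = 0.402, H_out = 13.735 kJ/mol
  T = 339.6 K: K = (2.850, 0.136), RR gives ψ = 0.327, H_out = 10.153 kJ/mol
  T = 334.6 K: K = (2.605, 0.126), RR gives ψ = 0.280, H_out = 8.049 kJ/mol
  T = 337.1 K: K = (2.726, 0.131), RR gives ψ = 0.305, H_out = 9.132 kJ/mol
  T = 335.9 K: K = (2.667, 0.129), RR gives ψ = 0.293, H_out = 8.621 kJ/mol
Linear interpolation between T = 334.6 (H_out = 8.049) and T = 335.9 (H_out = 8.621) on hF = 8.438 gives T ≈ 335.5 K, at which ψ = 0.29.

T = 335.5 K, V/F = 0.29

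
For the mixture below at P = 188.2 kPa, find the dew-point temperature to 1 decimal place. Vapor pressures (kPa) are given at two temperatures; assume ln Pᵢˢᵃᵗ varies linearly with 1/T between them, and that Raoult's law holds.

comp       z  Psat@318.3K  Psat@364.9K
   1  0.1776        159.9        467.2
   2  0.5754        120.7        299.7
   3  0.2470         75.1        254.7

Dew-point temperature: Σzᵢ·P/Pᵢˢᵃᵗ(T) = 1. Interpolate ln Pᵢˢᵃᵗ = aᵢ + bᵢ/T.
  T = 318.3 K: ΣzᵢP/Pᵢˢᵃᵗ = 1.7252
  T = 364.9 K: ΣzᵢP/Pᵢˢᵃᵗ = 0.6154
  T = 341.6 K: ΣzᵢP/Pᵢˢᵃᵗ = 0.9923
  T = 330.0 K: ΣzᵢP/Pᵢˢᵃᵗ = 1.2932
  T = 335.8 K: ΣzᵢP/Pᵢˢᵃᵗ = 1.1300
  T = 338.7 K: ΣzᵢP/Pᵢˢᵃᵗ = 1.0583
  T = 340.1 K: ΣzᵢP/Pᵢˢᵃᵗ = 1.0257
  T = 340.9 K: ΣzᵢP/Pᵢˢᵃᵗ = 1.0077
Interpolating between 340.9 K and 341.6 K gives T ≈ 341.2 K.

T = 341.2 K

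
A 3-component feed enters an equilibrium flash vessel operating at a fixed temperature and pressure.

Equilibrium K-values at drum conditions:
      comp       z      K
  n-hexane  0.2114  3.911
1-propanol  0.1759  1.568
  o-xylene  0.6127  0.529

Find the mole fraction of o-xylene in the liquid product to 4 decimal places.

Let ψ = V/F and solve Σ zᵢ(Kᵢ−1)/(1+ψ(Kᵢ−1)) = 0.
Feasibility: ΣzᵢKᵢ = 1.4267, Σzᵢ/Kᵢ = 1.3245 — both > 1, two phases present.
Iterate (Newton) starting at ψ = 0.5:
  ψ = 0.5000: g = -0.04905, g' = -0.5641 → ψ = 0.4130
  ψ = 0.4130: g = 0.00206, g' = -0.6161 → ψ = 0.4164
Converged at ψ = 0.4164.
Compositions from xᵢ = zᵢ/(1+ψ(Kᵢ−1)), yᵢ = Kᵢxᵢ:
  n-hexane: x = 0.0956, y = 0.3738
  1-propanol: x = 0.1423, y = 0.2231
  o-xylene: x = 0.7622, y = 0.4032

x_o-xylene = 0.7622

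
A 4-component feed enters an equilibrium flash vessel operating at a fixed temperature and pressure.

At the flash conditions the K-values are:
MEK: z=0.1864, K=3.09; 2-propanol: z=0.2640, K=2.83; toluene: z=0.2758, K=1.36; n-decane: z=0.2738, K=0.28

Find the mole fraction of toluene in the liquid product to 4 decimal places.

x_toluene = 0.2169

Material balance + equilibrium reduce to Σ zᵢ(Kᵢ−1)/(1+V/F(Kᵢ−1)) = 0.
Check two-phase: ΣzᵢKᵢ = 1.7748 > 1 and Σzᵢ/Kᵢ = 1.3343 > 1, so g(0) = 0.7748 > 0 and g(1) = -0.3343 < 0.
Iterate (Newton) starting at V/F = 0.55:
  V/F = 0.5500: g = 0.17851, g' = -0.8098 → V/F = 0.7704
  V/F = 0.7704: g = -0.01527, g' = -1.0095 → V/F = 0.7553
  V/F = 0.7553: g = -0.00021, g' = -0.9824 → V/F = 0.7551
Converged at V/F = 0.7551.
Compositions from xᵢ = zᵢ/(1+V/F(Kᵢ−1)), yᵢ = Kᵢxᵢ:
  MEK: x = 0.0723, y = 0.2234
  2-propanol: x = 0.1108, y = 0.3137
  toluene: x = 0.2169, y = 0.2949
  n-decane: x = 0.6000, y = 0.1680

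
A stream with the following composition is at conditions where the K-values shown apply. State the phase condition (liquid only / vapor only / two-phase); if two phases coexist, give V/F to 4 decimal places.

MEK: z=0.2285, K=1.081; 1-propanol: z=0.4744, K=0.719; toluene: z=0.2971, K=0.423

ΣzᵢKᵢ = 0.7138; Σzᵢ/Kᵢ = 1.5735.
Since ΣzᵢKᵢ < 1 the mixture is below its bubble point — single liquid phase.

liquid only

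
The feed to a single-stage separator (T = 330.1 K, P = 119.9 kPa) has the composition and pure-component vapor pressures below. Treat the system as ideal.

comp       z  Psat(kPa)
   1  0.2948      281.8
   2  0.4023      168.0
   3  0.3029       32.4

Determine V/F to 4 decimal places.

Raoult's law: Kᵢ = Pᵢˢᵃᵗ/P = Pᵢˢᵃᵗ/119.9.
  K_1 = 281.8/119.9 = 2.350292, K_2 = 168.0/119.9 = 1.401168, K_3 = 32.4/119.9 = 0.270225
Newton–Raphson from V/F = 0.41:
  V/F = 0.4100: g = 0.07939, g' = -0.5989 → V/F = 0.5426
  V/F = 0.5426: g = -0.00365, g' = -0.6648 → V/F = 0.5371
  V/F = 0.5371: g = -0.00001, g' = -0.6607 → V/F = 0.5370
Converged at V/F = 0.5370.

V/F = 0.5370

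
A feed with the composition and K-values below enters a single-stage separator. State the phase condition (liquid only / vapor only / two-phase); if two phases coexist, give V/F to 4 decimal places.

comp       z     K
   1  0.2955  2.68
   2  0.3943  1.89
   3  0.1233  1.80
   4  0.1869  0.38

ΣzᵢKᵢ = 1.8301; Σzᵢ/Kᵢ = 0.8792.
Since Σzᵢ/Kᵢ < 1 the mixture is above its dew point — single vapor phase.

vapor only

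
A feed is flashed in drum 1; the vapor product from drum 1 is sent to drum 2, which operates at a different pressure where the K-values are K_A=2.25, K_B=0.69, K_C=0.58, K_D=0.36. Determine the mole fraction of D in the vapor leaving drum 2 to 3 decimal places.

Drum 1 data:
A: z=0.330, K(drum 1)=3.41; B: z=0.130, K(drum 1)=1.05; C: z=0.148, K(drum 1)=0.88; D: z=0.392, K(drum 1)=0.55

Drum 1:
Rachford–Rice: g(ψ₁) = Σ zᵢ(Kᵢ−1)/(1+ψ₁(Kᵢ−1)) = 0.
g(0) = ΣzᵢKᵢ − 1 = 0.608 and g(1) = 1 − Σzᵢ/Kᵢ = -0.101, so a root lies in (0, 1).
Newton–Raphson from ψ₁ = 0.5:
  ψ₁ = 0.500: g = 0.1205, g' = -0.529 → ψ₁ = 0.728
  ψ₁ = 0.728: g = 0.0133, g' = -0.431 → ψ₁ = 0.759
Converged at ψ₁ = 0.759.
Drum-1 compositions:
  A: x = 0.117, y = 0.398
  B: x = 0.125, y = 0.132
  C: x = 0.163, y = 0.143
  D: x = 0.595, y = 0.327
Drum-2 feed = drum-1 vapor: z₂ = (0.3978, 0.1315, 0.1433, 0.3274).
Drum 2:
Material balance + equilibrium reduce to Σ zᵢ(Kᵢ−1)/(1+ψ₂(Kᵢ−1)) = 0.
Feasibility: ΣzᵢKᵢ = 1.187, Σzᵢ/Kᵢ = 1.524 — both > 1, two phases present.
Iterate (Newton) starting at ψ₂ = 0.35:
  ψ₂ = 0.350: g = -0.0404, g' = -0.574 → ψ₂ = 0.280
Converged at ψ₂ = 0.280.
  A: x = 0.295, y = 0.663
  B: x = 0.144, y = 0.099
  C: x = 0.162, y = 0.094
  D: x = 0.399, y = 0.144

y_D (drum 2) = 0.144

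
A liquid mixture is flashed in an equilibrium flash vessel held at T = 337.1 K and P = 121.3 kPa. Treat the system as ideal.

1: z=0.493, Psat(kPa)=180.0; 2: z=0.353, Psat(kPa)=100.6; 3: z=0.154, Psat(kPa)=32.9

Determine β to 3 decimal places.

Raoult's law: Kᵢ = Pᵢˢᵃᵗ/P = Pᵢˢᵃᵗ/121.3.
  K_1 = 180.0/121.3 = 1.48392, K_2 = 100.6/121.3 = 0.82935, K_3 = 32.9/121.3 = 0.27123
Let β = V/F and solve Σ zᵢ(Kᵢ−1)/(1+β(Kᵢ−1)) = 0.
Check two-phase: ΣzᵢKᵢ = 1.066 > 1 and Σzᵢ/Kᵢ = 1.326 > 1, so g(0) = 0.066 > 0 and g(1) = -0.326 < 0.
Newton iteration, β⁰ = 0.69:
  β = 0.690: g = -0.1152, g' = -0.409 → β = 0.408
  β = 0.408: g = -0.0253, g' = -0.258 → β = 0.310
  β = 0.310: g = -0.0012, g' = -0.235 → β = 0.305
Converged at β = 0.305.

β = 0.305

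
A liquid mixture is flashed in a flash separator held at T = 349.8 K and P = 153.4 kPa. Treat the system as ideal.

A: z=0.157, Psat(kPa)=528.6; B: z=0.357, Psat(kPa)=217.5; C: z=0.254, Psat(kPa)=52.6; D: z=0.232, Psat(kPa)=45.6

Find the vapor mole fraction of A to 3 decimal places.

y_A = 0.353

Raoult's law: Kᵢ = Pᵢˢᵃᵗ/P = Pᵢˢᵃᵗ/153.4.
  K_A = 528.6/153.4 = 3.44589, K_B = 217.5/153.4 = 1.41786, K_C = 52.6/153.4 = 0.34289, K_D = 45.6/153.4 = 0.29726
Let ψ = V/F and solve Σ zᵢ(Kᵢ−1)/(1+ψ(Kᵢ−1)) = 0.
Feasibility: ΣzᵢKᵢ = 1.203, Σzᵢ/Kᵢ = 1.819 — both > 1, two phases present.
Iterate (Newton) starting at ψ = 0.36:
  ψ = 0.360: g = -0.1030, g' = -0.706 → ψ = 0.214
  ψ = 0.214: g = 0.0028, g' = -0.764 → ψ = 0.218
Converged at ψ = 0.218.
Compositions from xᵢ = zᵢ/(1+ψ(Kᵢ−1)), yᵢ = Kᵢxᵢ:
  A: x = 0.102, y = 0.353
  B: x = 0.327, y = 0.464
  C: x = 0.296, y = 0.102
  D: x = 0.274, y = 0.081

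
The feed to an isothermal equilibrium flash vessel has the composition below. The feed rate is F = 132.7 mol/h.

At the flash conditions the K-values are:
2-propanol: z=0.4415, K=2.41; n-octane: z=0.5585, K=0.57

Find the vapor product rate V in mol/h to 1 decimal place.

V = 83.7 mol/h

Let ψ = V/F and solve Σ zᵢ(Kᵢ−1)/(1+ψ(Kᵢ−1)) = 0.
g(0) = ΣzᵢKᵢ − 1 = 0.3824 and g(1) = 1 − Σzᵢ/Kᵢ = -0.1630, so a root lies in (0, 1).
Newton–Raphson from ψ = 0.49:
  ψ = 0.4900: g = 0.06389, g' = -0.4728 → ψ = 0.6251
  ψ = 0.6251: g = 0.00242, g' = -0.4411 → ψ = 0.6306
Converged at ψ = 0.6306.
Then V = ψ·F = 0.6306·132.7 = 83.7 mol/h and L = F − V = 49.0 mol/h.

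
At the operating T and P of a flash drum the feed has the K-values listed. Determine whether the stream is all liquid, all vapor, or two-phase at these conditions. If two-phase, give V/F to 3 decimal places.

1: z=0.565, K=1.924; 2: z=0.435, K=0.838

all vapor

ΣzᵢKᵢ = 1.452; Σzᵢ/Kᵢ = 0.813.
Since Σzᵢ/Kᵢ < 1 the mixture is above its dew point — single vapor phase.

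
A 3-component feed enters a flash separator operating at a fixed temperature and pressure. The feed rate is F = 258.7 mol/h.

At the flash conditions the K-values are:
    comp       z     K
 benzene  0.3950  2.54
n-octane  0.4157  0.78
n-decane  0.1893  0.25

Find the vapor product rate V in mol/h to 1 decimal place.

V = 135.3 mol/h

Rachford–Rice: g(ψ) = Σ zᵢ(Kᵢ−1)/(1+ψ(Kᵢ−1)) = 0.
g(0) = ΣzᵢKᵢ − 1 = 0.3749 and g(1) = 1 − Σzᵢ/Kᵢ = -0.4457, so a root lies in (0, 1).
Iterate (Newton) starting at ψ = 0.5:
  ψ = 0.5000: g = 0.01376, g' = -0.5970 → ψ = 0.5230
Converged at ψ = 0.5230.
Then V = ψ·F = 0.5230·258.7 = 135.3 mol/h and L = F − V = 123.4 mol/h.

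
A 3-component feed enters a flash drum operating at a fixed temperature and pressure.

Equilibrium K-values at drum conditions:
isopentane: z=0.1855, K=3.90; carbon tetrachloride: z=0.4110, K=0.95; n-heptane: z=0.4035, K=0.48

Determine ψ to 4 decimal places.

ψ = 0.3312

Rachford–Rice: g(ψ) = Σ zᵢ(Kᵢ−1)/(1+ψ(Kᵢ−1)) = 0.
Feasibility: ΣzᵢKᵢ = 1.3076, Σzᵢ/Kᵢ = 1.3208 — both > 1, two phases present.
Iterate (Newton) starting at ψ = 0.5:
  ψ = 0.5000: g = -0.08505, g' = -0.4602 → ψ = 0.3152
  ψ = 0.3152: g = 0.00921, g' = -0.5829 → ψ = 0.3310
  ψ = 0.3310: g = 0.00013, g' = -0.5664 → ψ = 0.3312
Converged at ψ = 0.3312.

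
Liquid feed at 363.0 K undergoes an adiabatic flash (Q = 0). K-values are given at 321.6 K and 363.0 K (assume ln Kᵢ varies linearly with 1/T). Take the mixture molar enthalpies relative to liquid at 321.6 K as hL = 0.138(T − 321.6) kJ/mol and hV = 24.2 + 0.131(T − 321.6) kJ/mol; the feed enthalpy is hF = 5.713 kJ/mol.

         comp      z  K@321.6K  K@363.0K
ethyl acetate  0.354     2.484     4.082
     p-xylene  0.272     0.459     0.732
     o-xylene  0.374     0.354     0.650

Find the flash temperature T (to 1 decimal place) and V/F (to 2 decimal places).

T = 325.6 K, V/F = 0.21

Adiabatic flash: solve Rachford–Rice at each trial T, then check hF = ψ·hV(T) + (1−ψ)·hL(T).
  T = 321.6 K: K = (2.484, 0.459, 0.354), RR gives ψ = 0.152, H_out = 3.690 kJ/mol
  T = 363.0 K: K = (4.082, 0.732, 0.650), RR gives ψ = 0.905, H_out = 27.359 kJ/mol
  T = 342.3 K: K = (3.232, 0.588, 0.489), RR gives ψ = 0.462, H_out = 13.975 kJ/mol
  T = 332.0 K: K = (2.847, 0.522, 0.418), RR gives ψ = 0.307, H_out = 8.841 kJ/mol
  T = 326.8 K: K = (2.662, 0.490, 0.385), RR gives ψ = 0.231, H_out = 6.298 kJ/mol
  T = 324.2 K: K = (2.572, 0.474, 0.369), RR gives ψ = 0.192, H_out = 5.007 kJ/mol
  T = 325.5 K: K = (2.617, 0.482, 0.377), RR gives ψ = 0.212, H_out = 5.655 kJ/mol
Linear interpolation between T = 325.5 (H_out = 5.655) and T = 326.8 (H_out = 6.298) on hF = 5.713 gives T ≈ 325.6 K, at which ψ = 0.21.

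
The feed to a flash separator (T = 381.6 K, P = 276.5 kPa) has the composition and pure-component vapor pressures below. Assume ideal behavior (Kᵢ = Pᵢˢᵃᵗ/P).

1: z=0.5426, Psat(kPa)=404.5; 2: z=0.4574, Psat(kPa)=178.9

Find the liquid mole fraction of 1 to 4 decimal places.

x_1 = 0.4326

Raoult's law: Kᵢ = Pᵢˢᵃᵗ/P = Pᵢˢᵃᵗ/276.5.
  K_1 = 404.5/276.5 = 1.462929, K_2 = 178.9/276.5 = 0.647016
Rachford–Rice: g(ψ) = Σ zᵢ(Kᵢ−1)/(1+ψ(Kᵢ−1)) = 0.
g(0) = ΣzᵢKᵢ − 1 = 0.0897 and g(1) = 1 − Σzᵢ/Kᵢ = -0.0778, so a root lies in (0, 1).
Binary case is linear: z₁(K₁−1)(1+ψ(K₂−1)) + z₂(K₂−1)(1+ψ(K₁−1)) = 0
⇒ ψ = [z₁(K₁−1)+z₂(K₂−1)] / [−(K₁−1)(K₂−1)] = 0.08973/0.16341 = 0.5491
Compositions from xᵢ = zᵢ/(1+ψ(Kᵢ−1)), yᵢ = Kᵢxᵢ:
  1: x = 0.4326, y = 0.6329
  2: x = 0.5674, y = 0.3671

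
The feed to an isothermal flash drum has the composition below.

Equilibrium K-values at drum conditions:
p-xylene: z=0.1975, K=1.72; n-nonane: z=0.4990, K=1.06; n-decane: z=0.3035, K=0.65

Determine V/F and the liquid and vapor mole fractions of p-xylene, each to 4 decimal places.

V/F = 0.5437, x_p-xylene = 0.1419, y_p-xylene = 0.2441

Rachford–Rice: g(V/F) = Σ zᵢ(Kᵢ−1)/(1+V/F(Kᵢ−1)) = 0.
Feasibility: ΣzᵢKᵢ = 1.0659, Σzᵢ/Kᵢ = 1.0525 — both > 1, two phases present.
Newton–Raphson from V/F = 0.49:
  V/F = 0.4900: g = 0.00599, g' = -0.1118 → V/F = 0.5435
  V/F = 0.5435: g = 0.00002, g' = -0.1113 → V/F = 0.5437
Converged at V/F = 0.5437.
Compositions from xᵢ = zᵢ/(1+V/F(Kᵢ−1)), yᵢ = Kᵢxᵢ:
  p-xylene: x = 0.1419, y = 0.2441
  n-nonane: x = 0.4832, y = 0.5122
  n-decane: x = 0.3748, y = 0.2436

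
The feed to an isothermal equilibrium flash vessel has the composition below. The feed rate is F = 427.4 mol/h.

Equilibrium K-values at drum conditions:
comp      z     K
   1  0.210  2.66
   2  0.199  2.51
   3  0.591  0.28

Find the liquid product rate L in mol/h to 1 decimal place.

Material balance + equilibrium reduce to Σ zᵢ(Kᵢ−1)/(1+ψ(Kᵢ−1)) = 0.
g(0) = ΣzᵢKᵢ − 1 = 0.224 and g(1) = 1 − Σzᵢ/Kᵢ = -1.269, so a root lies in (0, 1).
Iterate (Newton) starting at ψ = 0.5:
  ψ = 0.500: g = -0.3032, g' = -1.068 → ψ = 0.216
  ψ = 0.216: g = -0.0209, g' = -1.001 → ψ = 0.195
Converged at ψ = 0.195.
Then V = ψ·F = 0.1955·427.4 = 83.5 mol/h and L = F − V = 343.9 mol/h.

L = 343.9 mol/h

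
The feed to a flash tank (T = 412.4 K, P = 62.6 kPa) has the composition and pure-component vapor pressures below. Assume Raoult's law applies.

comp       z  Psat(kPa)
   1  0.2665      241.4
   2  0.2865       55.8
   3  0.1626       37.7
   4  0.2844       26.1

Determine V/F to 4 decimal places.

Raoult's law: Kᵢ = Pᵢˢᵃᵗ/P = Pᵢˢᵃᵗ/62.6.
  K_1 = 241.4/62.6 = 3.856230, K_2 = 55.8/62.6 = 0.891374, K_3 = 37.7/62.6 = 0.602236, K_4 = 26.1/62.6 = 0.416933
Rachford–Rice: g(V/F) = Σ zᵢ(Kᵢ−1)/(1+V/F(Kᵢ−1)) = 0.
Feasibility: ΣzᵢKᵢ = 1.4996, Σzᵢ/Kᵢ = 1.3426 — both > 1, two phases present.
Newton–Raphson from V/F = 0.46:
  V/F = 0.4600: g = -0.00955, g' = -0.6289 → V/F = 0.4448
  V/F = 0.4448: g = 0.00008, g' = -0.6397 → V/F = 0.4449
Converged at V/F = 0.4449.

V/F = 0.4449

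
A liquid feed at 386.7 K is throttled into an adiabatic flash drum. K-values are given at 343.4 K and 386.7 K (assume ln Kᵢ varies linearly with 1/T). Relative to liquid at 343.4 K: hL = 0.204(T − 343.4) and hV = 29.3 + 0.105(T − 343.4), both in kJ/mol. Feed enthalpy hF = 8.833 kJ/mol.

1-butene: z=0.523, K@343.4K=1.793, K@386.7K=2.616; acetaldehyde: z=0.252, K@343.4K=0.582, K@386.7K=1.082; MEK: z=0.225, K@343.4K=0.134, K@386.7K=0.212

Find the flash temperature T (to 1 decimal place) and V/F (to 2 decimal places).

T = 347.1 K, V/F = 0.28

Adiabatic flash: solve Rachford–Rice at each trial T, then check hF = ψ·hV(T) + (1−ψ)·hL(T).
  T = 343.4 K: K = (1.793, 0.582, 0.134), RR gives ψ = 0.213, H_out = 6.255 kJ/mol
  T = 386.7 K: K = (2.616, 1.082, 0.212), RR gives ψ = 0.720, H_out = 26.851 kJ/mol
  T = 365.0 K: K = (2.189, 0.808, 0.171), RR gives ψ = 0.523, H_out = 18.616 kJ/mol
  T = 354.2 K: K = (1.987, 0.689, 0.152), RR gives ψ = 0.388, H_out = 13.147 kJ/mol
  T = 348.8 K: K = (1.889, 0.634, 0.143), RR gives ψ = 0.306, H_out = 9.917 kJ/mol
  T = 346.1 K: K = (1.841, 0.608, 0.138), RR gives ψ = 0.262, H_out = 8.146 kJ/mol
  T = 347.5 K: K = (1.866, 0.621, 0.141), RR gives ψ = 0.285, H_out = 9.078 kJ/mol
Linear interpolation between T = 346.1 (H_out = 8.146) and T = 347.5 (H_out = 9.078) on hF = 8.833 gives T ≈ 347.1 K, at which ψ = 0.28.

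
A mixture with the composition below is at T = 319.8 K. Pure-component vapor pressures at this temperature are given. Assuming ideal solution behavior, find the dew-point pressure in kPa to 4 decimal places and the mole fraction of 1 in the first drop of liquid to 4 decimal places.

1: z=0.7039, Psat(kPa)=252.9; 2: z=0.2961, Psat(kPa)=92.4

Pdew = 167.0046 kPa, x_1 = 0.4648

At the dew point ψ → 1, so Σzᵢ/Kᵢ = 1 with Kᵢ = Pᵢˢᵃᵗ/P ⇒ 1/P = Σzᵢ/Pᵢˢᵃᵗ.
1/P = 0.7039/252.9 + 0.2961/92.4 = 0.0059879 ⇒ P = 167.0046 kPa
xᵢ = zᵢP/Pᵢˢᵃᵗ ⇒ x_1 = 0.7039·167.0046/252.9 = 0.4648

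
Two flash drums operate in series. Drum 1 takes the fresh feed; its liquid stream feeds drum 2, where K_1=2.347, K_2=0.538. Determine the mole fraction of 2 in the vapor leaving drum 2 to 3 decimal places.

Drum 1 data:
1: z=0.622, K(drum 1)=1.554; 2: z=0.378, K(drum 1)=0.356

y_2 (drum 2) = 0.401

Drum 1:
Rachford–Rice: g(ψ₁) = Σ zᵢ(Kᵢ−1)/(1+ψ₁(Kᵢ−1)) = 0.
Feasibility: ΣzᵢKᵢ = 1.101, Σzᵢ/Kᵢ = 1.462 — both > 1, two phases present.
Iterate (Newton) starting at ψ₁ = 0.5:
  ψ₁ = 0.500: g = -0.0892, g' = -0.458 → ψ₁ = 0.305
  ψ₁ = 0.305: g = -0.0083, g' = -0.383 → ψ₁ = 0.284
Converged at ψ₁ = 0.284.
Drum-1 compositions:
  1: x = 0.538, y = 0.835
  2: x = 0.462, y = 0.165
Drum-2 feed = drum-1 liquid: z₂ = (0.5376, 0.4624).
Drum 2:
Rachford–Rice: g(ψ₂) = Σ zᵢ(Kᵢ−1)/(1+ψ₂(Kᵢ−1)) = 0.
Feasibility: ΣzᵢKᵢ = 1.510, Σzᵢ/Kᵢ = 1.089 — both > 1, two phases present.
Newton iteration, ψ₂⁰ = 0.5:
  ψ₂ = 0.500: g = 0.1549, g' = -0.515 → ψ₂ = 0.801
  ψ₂ = 0.801: g = 0.0093, g' = -0.474 → ψ₂ = 0.820
Converged at ψ₂ = 0.820.
  1: x = 0.255, y = 0.599
  2: x = 0.745, y = 0.401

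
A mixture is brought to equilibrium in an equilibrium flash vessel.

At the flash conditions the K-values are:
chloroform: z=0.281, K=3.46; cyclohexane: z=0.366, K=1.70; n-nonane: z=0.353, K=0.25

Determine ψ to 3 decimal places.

Let ψ = V/F and solve Σ zᵢ(Kᵢ−1)/(1+ψ(Kᵢ−1)) = 0.
Check two-phase: ΣzᵢKᵢ = 1.683 > 1 and Σzᵢ/Kᵢ = 1.709 > 1, so g(0) = 0.683 > 0 and g(1) = -0.709 < 0.
Newton iteration, ψ⁰ = 0.5:
  ψ = 0.500: g = 0.0762, g' = -0.949 → ψ = 0.580
  ψ = 0.580: g = -0.0018, g' = -1.002 → ψ = 0.578
Converged at ψ = 0.578.

ψ = 0.578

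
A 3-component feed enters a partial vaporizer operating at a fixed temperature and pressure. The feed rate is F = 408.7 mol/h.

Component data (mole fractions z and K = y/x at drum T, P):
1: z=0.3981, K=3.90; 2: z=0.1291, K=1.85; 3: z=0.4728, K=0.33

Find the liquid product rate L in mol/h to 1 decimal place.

Material balance + equilibrium reduce to Σ zᵢ(Kᵢ−1)/(1+β(Kᵢ−1)) = 0.
Feasibility: ΣzᵢKᵢ = 1.9474, Σzᵢ/Kᵢ = 1.6046 — both > 1, two phases present.
Iterate (Newton) starting at β = 0.34:
  β = 0.3400: g = 0.25622, g' = -1.2609 → β = 0.5432
  β = 0.5432: g = 0.02534, g' = -1.0731 → β = 0.5668
Converged at β = 0.5668.
Then V = β·F = 0.5668·408.7 = 231.7 mol/h and L = F − V = 177.0 mol/h.

L = 177.0 mol/h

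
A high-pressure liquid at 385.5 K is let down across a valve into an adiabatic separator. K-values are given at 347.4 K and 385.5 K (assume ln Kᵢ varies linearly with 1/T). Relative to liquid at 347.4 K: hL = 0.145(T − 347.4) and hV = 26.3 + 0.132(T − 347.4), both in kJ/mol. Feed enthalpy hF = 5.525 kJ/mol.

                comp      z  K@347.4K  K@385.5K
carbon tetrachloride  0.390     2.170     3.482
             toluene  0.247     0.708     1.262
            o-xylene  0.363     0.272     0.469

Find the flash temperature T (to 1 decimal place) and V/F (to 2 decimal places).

Adiabatic flash: solve Rachford–Rice at each trial T, then check hF = ψ·hV(T) + (1−ψ)·hL(T).
  T = 347.4 K: K = (2.170, 0.708, 0.272), RR gives ψ = 0.175, H_out = 4.598 kJ/mol
  T = 385.5 K: K = (3.482, 1.262, 0.469), RR gives ψ = 0.871, H_out = 28.010 kJ/mol
  T = 366.4 K: K = (2.781, 0.959, 0.362), RR gives ψ = 0.526, H_out = 16.446 kJ/mol
  T = 356.9 K: K = (2.465, 0.827, 0.315), RR gives ψ = 0.358, H_out = 10.741 kJ/mol
  T = 352.1 K: K = (2.313, 0.765, 0.293), RR gives ψ = 0.268, H_out = 7.723 kJ/mol
  T = 349.8 K: K = (2.242, 0.737, 0.282), RR gives ψ = 0.224, H_out = 6.220 kJ/mol
Linear interpolation between T = 347.4 (H_out = 4.598) and T = 349.8 (H_out = 6.220) on hF = 5.525 gives T ≈ 348.8 K, at which ψ = 0.20.

T = 348.8 K, V/F = 0.20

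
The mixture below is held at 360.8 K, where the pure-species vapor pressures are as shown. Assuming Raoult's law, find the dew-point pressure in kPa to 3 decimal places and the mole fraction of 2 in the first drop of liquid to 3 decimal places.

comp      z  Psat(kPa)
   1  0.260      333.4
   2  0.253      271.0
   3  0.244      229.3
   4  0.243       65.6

Pdew = 154.278 kPa, x_2 = 0.144

At the dew point ψ → 1, so Σzᵢ/Kᵢ = 1 with Kᵢ = Pᵢˢᵃᵗ/P ⇒ 1/P = Σzᵢ/Pᵢˢᵃᵗ.
1/P = 0.260/333.4 + 0.253/271.0 + 0.244/229.3 + 0.243/65.6 = 0.006482 ⇒ P = 154.278 kPa
xᵢ = zᵢP/Pᵢˢᵃᵗ ⇒ x_2 = 0.253·154.278/271.0 = 0.144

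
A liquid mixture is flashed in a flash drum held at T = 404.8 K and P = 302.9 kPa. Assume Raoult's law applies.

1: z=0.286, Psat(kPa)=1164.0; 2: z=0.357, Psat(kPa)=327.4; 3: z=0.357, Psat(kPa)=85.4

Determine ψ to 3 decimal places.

Raoult's law: Kᵢ = Pᵢˢᵃᵗ/P = Pᵢˢᵃᵗ/302.9.
  K_1 = 1164.0/302.9 = 3.84285, K_2 = 327.4/302.9 = 1.08088, K_3 = 85.4/302.9 = 0.28194
Material balance + equilibrium reduce to Σ zᵢ(Kᵢ−1)/(1+ψ(Kᵢ−1)) = 0.
Check two-phase: ΣzᵢKᵢ = 1.586 > 1 and Σzᵢ/Kᵢ = 1.671 > 1, so g(0) = 0.586 > 0 and g(1) = -0.671 < 0.
Newton–Raphson from ψ = 0.5:
  ψ = 0.500: g = -0.0364, g' = -0.844 → ψ = 0.457
Converged at ψ = 0.457.

ψ = 0.457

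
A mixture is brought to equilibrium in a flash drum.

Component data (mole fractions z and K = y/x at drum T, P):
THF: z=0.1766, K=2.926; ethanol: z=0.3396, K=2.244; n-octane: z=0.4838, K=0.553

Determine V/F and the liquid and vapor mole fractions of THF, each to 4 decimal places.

Material balance + equilibrium reduce to Σ zᵢ(Kᵢ−1)/(1+V/F(Kᵢ−1)) = 0.
g(0) = ΣzᵢKᵢ − 1 = 0.5463 and g(1) = 1 − Σzᵢ/Kᵢ = -0.0866, so a root lies in (0, 1).
Newton iteration, V/F⁰ = 0.5:
  V/F = 0.5000: g = 0.15522, g' = -0.5301 → V/F = 0.7928
  V/F = 0.7928: g = 0.01232, g' = -0.4677 → V/F = 0.8192
Converged at V/F = 0.8192.
Compositions from xᵢ = zᵢ/(1+V/F(Kᵢ−1)), yᵢ = Kᵢxᵢ:
  THF: x = 0.0685, y = 0.2005
  ethanol: x = 0.1682, y = 0.3774
  n-octane: x = 0.7633, y = 0.4221

V/F = 0.8192, x_THF = 0.0685, y_THF = 0.2005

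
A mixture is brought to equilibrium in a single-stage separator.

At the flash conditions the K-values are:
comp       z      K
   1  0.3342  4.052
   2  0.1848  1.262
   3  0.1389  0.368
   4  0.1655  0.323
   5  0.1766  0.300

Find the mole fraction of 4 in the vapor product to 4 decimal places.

Iterate (Newton) starting at V/F = 0.5:
  V/F = 0.5000: g = -0.04130, g' = -0.9945 → V/F = 0.4585
  V/F = 0.4585: g = 0.00023, g' = -1.0080 → V/F = 0.4587
Converged at V/F = 0.4587.
Compositions from xᵢ = zᵢ/(1+V/F(Kᵢ−1)), yᵢ = Kᵢxᵢ:
  1: x = 0.1393, y = 0.5642
  2: x = 0.1650, y = 0.2082
  3: x = 0.1956, y = 0.0720
  4: x = 0.2400, y = 0.0775
  5: x = 0.2601, y = 0.0780

y_4 = 0.0775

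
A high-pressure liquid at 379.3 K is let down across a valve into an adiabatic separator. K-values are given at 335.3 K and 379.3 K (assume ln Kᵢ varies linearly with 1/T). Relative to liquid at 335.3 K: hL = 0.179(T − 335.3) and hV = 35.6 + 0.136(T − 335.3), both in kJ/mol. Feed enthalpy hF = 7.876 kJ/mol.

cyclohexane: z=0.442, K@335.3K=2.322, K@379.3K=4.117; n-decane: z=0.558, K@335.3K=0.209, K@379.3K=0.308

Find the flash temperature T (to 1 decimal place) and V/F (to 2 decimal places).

Adiabatic flash: solve Rachford–Rice at each trial T, then check hF = ψ·hV(T) + (1−ψ)·hL(T).
  T = 335.3 K: K = (2.322, 0.209), RR gives ψ = 0.137, H_out = 4.866 kJ/mol
  T = 379.3 K: K = (4.117, 0.308), RR gives ψ = 0.460, H_out = 23.372 kJ/mol
  T = 357.3 K: K = (3.147, 0.257), RR gives ψ = 0.335, H_out = 15.540 kJ/mol
  T = 346.3 K: K = (2.716, 0.232), RR gives ψ = 0.251, H_out = 10.775 kJ/mol
  T = 340.8 K: K = (2.515, 0.221), RR gives ψ = 0.199, H_out = 8.010 kJ/mol
  T = 338.1 K: K = (2.419, 0.215), RR gives ψ = 0.170, H_out = 6.522 kJ/mol
  T = 339.5 K: K = (2.468, 0.218), RR gives ψ = 0.185, H_out = 7.306 kJ/mol
  T = 340.1 K: K = (2.490, 0.219), RR gives ψ = 0.191, H_out = 7.634 kJ/mol
  T = 340.5 K: K = (2.504, 0.220), RR gives ψ = 0.196, H_out = 7.850 kJ/mol
Linear interpolation between T = 340.5 (H_out = 7.850) and T = 340.8 (H_out = 8.010) on hF = 7.876 gives T ≈ 340.5 K, at which ψ = 0.20.

T = 340.5 K, V/F = 0.20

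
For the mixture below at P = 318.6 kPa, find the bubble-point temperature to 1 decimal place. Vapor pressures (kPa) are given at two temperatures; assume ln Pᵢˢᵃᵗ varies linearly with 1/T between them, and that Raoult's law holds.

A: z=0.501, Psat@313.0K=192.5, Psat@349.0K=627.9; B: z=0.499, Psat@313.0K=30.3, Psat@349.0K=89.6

T = 344.9 K

Bubble-point temperature: ΣzᵢPᵢˢᵃᵗ(T) = P. Interpolate ln Pᵢˢᵃᵗ = aᵢ + bᵢ/T.
  T = 313.0 K: ΣzᵢPᵢˢᵃᵗ = 111.56 kPa
  T = 349.0 K: ΣzᵢPᵢˢᵃᵗ = 359.29 kPa
  T = 331.0 K: ΣzᵢPᵢˢᵃᵗ = 206.65 kPa
  T = 340.0 K: ΣzᵢPᵢˢᵃᵗ = 274.48 kPa
  T = 344.5 K: ΣzᵢPᵢˢᵃᵗ = 314.58 kPa
  T = 346.8 K: ΣzᵢPᵢˢᵃᵗ = 336.83 kPa
Interpolating between 344.5 K and 346.8 K gives T ≈ 344.9 K.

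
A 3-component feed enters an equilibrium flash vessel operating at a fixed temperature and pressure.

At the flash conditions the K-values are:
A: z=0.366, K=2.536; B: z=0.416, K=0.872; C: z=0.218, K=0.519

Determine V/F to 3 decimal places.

Newton iteration, V/F⁰ = 0.5:
  V/F = 0.500: g = 0.1230, g' = -0.371 → V/F = 0.831
  V/F = 0.831: g = 0.0126, g' = -0.315 → V/F = 0.871
Converged at V/F = 0.871.

V/F = 0.871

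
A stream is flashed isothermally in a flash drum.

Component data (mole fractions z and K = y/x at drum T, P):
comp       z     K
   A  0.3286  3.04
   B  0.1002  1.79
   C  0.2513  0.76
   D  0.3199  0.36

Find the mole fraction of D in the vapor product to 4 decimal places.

Material balance + equilibrium reduce to Σ zᵢ(Kᵢ−1)/(1+V/F(Kᵢ−1)) = 0.
Check two-phase: ΣzᵢKᵢ = 1.4845 > 1 and Σzᵢ/Kᵢ = 1.3833 > 1, so g(0) = 0.4845 > 0 and g(1) = -0.3833 < 0.
Newton iteration, V/F⁰ = 0.5:
  V/F = 0.5000: g = 0.01898, g' = -0.6693 → V/F = 0.5284
Converged at V/F = 0.5284.
Compositions from xᵢ = zᵢ/(1+V/F(Kᵢ−1)), yᵢ = Kᵢxᵢ:
  A: x = 0.1581, y = 0.4807
  B: x = 0.0707, y = 0.1265
  C: x = 0.2878, y = 0.2187
  D: x = 0.4834, y = 0.1740

y_D = 0.1740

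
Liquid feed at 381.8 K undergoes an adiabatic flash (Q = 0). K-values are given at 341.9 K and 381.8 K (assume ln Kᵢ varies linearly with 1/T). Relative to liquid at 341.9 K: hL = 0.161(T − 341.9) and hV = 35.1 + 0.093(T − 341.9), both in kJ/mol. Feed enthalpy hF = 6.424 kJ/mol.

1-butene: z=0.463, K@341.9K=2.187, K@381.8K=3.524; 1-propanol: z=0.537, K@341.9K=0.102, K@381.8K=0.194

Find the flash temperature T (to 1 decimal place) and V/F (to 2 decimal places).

T = 349.9 K, V/F = 0.15

Adiabatic flash: solve Rachford–Rice at each trial T, then check hF = ψ·hV(T) + (1−ψ)·hL(T).
  T = 341.9 K: K = (2.187, 0.102), RR gives ψ = 0.063, H_out = 2.218 kJ/mol
  T = 381.8 K: K = (3.524, 0.194), RR gives ψ = 0.362, H_out = 18.138 kJ/mol
  T = 361.9 K: K = (2.815, 0.143), RR gives ψ = 0.245, H_out = 11.470 kJ/mol
  T = 351.9 K: K = (2.490, 0.121), RR gives ψ = 0.167, H_out = 7.345 kJ/mol
  T = 346.9 K: K = (2.336, 0.111), RR gives ψ = 0.119, H_out = 4.943 kJ/mol
  T = 349.4 K: K = (2.412, 0.116), RR gives ψ = 0.144, H_out = 6.179 kJ/mol
  T = 350.6 K: K = (2.449, 0.119), RR gives ψ = 0.155, H_out = 6.747 kJ/mol
Linear interpolation between T = 349.4 (H_out = 6.179) and T = 350.6 (H_out = 6.747) on hF = 6.424 gives T ≈ 349.9 K, at which ψ = 0.15.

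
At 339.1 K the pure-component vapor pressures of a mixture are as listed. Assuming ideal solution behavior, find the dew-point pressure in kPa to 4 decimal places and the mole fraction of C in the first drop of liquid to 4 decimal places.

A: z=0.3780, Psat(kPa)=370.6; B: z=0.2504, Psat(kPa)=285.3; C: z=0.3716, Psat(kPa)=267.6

At the dew point ψ → 1, so Σzᵢ/Kᵢ = 1 with Kᵢ = Pᵢˢᵃᵗ/P ⇒ 1/P = Σzᵢ/Pᵢˢᵃᵗ.
1/P = 0.3780/370.6 + 0.2504/285.3 + 0.3716/267.6 = 0.0032863 ⇒ P = 304.2954 kPa
xᵢ = zᵢP/Pᵢˢᵃᵗ ⇒ x_C = 0.3716·304.2954/267.6 = 0.4226

Pdew = 304.2954 kPa, x_C = 0.4226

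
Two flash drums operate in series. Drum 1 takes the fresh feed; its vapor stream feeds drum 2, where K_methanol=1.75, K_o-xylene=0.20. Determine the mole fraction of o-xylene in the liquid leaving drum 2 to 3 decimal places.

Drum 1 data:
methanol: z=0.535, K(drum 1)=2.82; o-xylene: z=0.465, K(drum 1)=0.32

Drum 1:
Rachford–Rice: g(ψ₁) = Σ zᵢ(Kᵢ−1)/(1+ψ₁(Kᵢ−1)) = 0.
Check two-phase: ΣzᵢKᵢ = 1.657 > 1 and Σzᵢ/Kᵢ = 1.643 > 1, so g(0) = 0.657 > 0 and g(1) = -0.643 < 0.
Binary case is linear: z₁(K₁−1)(1+ψ₁(K₂−1)) + z₂(K₂−1)(1+ψ₁(K₁−1)) = 0
⇒ ψ₁ = [z₁(K₁−1)+z₂(K₂−1)] / [−(K₁−1)(K₂−1)] = 0.6575/1.2376 = 0.531
Drum-1 compositions:
  methanol: x = 0.272, y = 0.767
  o-xylene: x = 0.728, y = 0.233
Drum-2 feed = drum-1 vapor: z₂ = (0.7670, 0.2330).
Drum 2:
Let ψ₂ = V/F and solve Σ zᵢ(Kᵢ−1)/(1+ψ₂(Kᵢ−1)) = 0.
Check two-phase: ΣzᵢKᵢ = 1.389 > 1 and Σzᵢ/Kᵢ = 1.603 > 1, so g(0) = 0.389 > 0 and g(1) = -0.603 < 0.
Newton–Raphson from ψ₂ = 0.43:
  ψ₂ = 0.430: g = 0.1509, g' = -0.593 → ψ₂ = 0.684
  ψ₂ = 0.684: g = -0.0317, g' = -0.917 → ψ₂ = 0.650
  ψ₂ = 0.650: g = -0.0013, g' = -0.842 → ψ₂ = 0.648
Converged at ψ₂ = 0.648.
  methanol: x = 0.516, y = 0.903
  o-xylene: x = 0.484, y = 0.097

x_o-xylene (drum 2) = 0.484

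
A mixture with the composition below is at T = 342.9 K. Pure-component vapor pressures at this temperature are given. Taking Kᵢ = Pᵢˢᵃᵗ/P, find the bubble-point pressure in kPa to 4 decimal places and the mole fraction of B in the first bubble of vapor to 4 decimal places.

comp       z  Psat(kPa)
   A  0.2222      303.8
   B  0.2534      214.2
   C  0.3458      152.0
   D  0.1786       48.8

At the bubble point ψ → 0, so ΣzᵢKᵢ = 1 with Kᵢ = Pᵢˢᵃᵗ/P ⇒ P = ΣzᵢPᵢˢᵃᵗ.
P = 0.2222·303.8 + 0.2534·214.2 + 0.3458·152.0 + 0.1786·48.8 = 183.0599 kPa
yᵢ = zᵢPᵢˢᵃᵗ/P ⇒ y_B = 0.2534·214.2/183.0599 = 0.2965

Pbub = 183.0599 kPa, y_B = 0.2965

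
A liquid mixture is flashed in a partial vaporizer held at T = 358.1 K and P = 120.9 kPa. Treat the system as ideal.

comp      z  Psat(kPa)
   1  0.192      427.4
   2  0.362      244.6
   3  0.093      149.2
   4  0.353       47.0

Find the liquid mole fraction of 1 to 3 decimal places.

Raoult's law: Kᵢ = Pᵢˢᵃᵗ/P = Pᵢˢᵃᵗ/120.9.
  K_1 = 427.4/120.9 = 3.53515, K_2 = 244.6/120.9 = 2.02316, K_3 = 149.2/120.9 = 1.23408, K_4 = 47.0/120.9 = 0.38875
Let ψ = V/F and solve Σ zᵢ(Kᵢ−1)/(1+ψ(Kᵢ−1)) = 0.
Feasibility: ΣzᵢKᵢ = 1.663, Σzᵢ/Kᵢ = 1.217 — both > 1, two phases present.
Newton iteration, ψ⁰ = 0.31:
  ψ = 0.310: g = 0.3078, g' = -0.811 → ψ = 0.690
  ψ = 0.690: g = 0.0399, g' = -0.692 → ψ = 0.747
  ψ = 0.747: g = -0.0007, g' = -0.720 → ψ = 0.746
Converged at ψ = 0.746.
Compositions from xᵢ = zᵢ/(1+ψ(Kᵢ−1)), yᵢ = Kᵢxᵢ:
  1: x = 0.066, y = 0.235
  2: x = 0.205, y = 0.415
  3: x = 0.079, y = 0.098
  4: x = 0.649, y = 0.252

x_1 = 0.066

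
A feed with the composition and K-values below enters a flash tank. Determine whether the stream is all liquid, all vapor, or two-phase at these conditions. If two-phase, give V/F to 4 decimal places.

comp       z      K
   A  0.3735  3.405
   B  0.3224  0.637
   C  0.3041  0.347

two-phase, V/F = 0.4626

ΣzᵢKᵢ = 1.5827; Σzᵢ/Kᵢ = 1.4922.
Both exceed 1, so a two-phase solution exists.
Let ψ = V/F and solve Σ zᵢ(Kᵢ−1)/(1+ψ(Kᵢ−1)) = 0.
Newton iteration, ψ⁰ = 0.5:
  ψ = 0.5000: g = -0.02999, g' = -0.7946 → ψ = 0.4623
  ψ = 0.4623: g = 0.00030, g' = -0.8118 → ψ = 0.4626
Converged at ψ = 0.4626.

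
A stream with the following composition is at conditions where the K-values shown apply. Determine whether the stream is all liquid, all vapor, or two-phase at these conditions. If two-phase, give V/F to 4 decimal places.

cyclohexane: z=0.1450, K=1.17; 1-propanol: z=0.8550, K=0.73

ΣzᵢKᵢ = 0.7938; Σzᵢ/Kᵢ = 1.2952.
Since ΣzᵢKᵢ < 1 the mixture is below its bubble point — single liquid phase.

all liquid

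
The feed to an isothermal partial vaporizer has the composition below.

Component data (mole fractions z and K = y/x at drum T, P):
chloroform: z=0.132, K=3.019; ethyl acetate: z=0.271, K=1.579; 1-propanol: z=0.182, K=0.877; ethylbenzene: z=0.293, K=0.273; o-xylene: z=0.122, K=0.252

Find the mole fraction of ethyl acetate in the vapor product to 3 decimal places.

y_ethyl acetate = 0.399

Rachford–Rice: g(ψ) = Σ zᵢ(Kᵢ−1)/(1+ψ(Kᵢ−1)) = 0.
Check two-phase: ΣzᵢKᵢ = 1.097 > 1 and Σzᵢ/Kᵢ = 1.980 > 1, so g(0) = 0.097 > 0 and g(1) = -0.980 < 0.
Newton iteration, ψ⁰ = 0.61:
  ψ = 0.610: g = -0.3394, g' = -0.892 → ψ = 0.229
  ψ = 0.229: g = -0.0682, g' = -0.648 → ψ = 0.124
  ψ = 0.124: g = 0.0020, g' = -0.696 → ψ = 0.127
Converged at ψ = 0.127.
Compositions from xᵢ = zᵢ/(1+ψ(Kᵢ−1)), yᵢ = Kᵢxᵢ:
  chloroform: x = 0.105, y = 0.317
  ethyl acetate: x = 0.252, y = 0.399
  1-propanol: x = 0.185, y = 0.162
  ethylbenzene: x = 0.323, y = 0.088
  o-xylene: x = 0.135, y = 0.034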